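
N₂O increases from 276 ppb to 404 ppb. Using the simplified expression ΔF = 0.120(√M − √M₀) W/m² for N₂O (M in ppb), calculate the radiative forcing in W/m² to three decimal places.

ΔF = 0.418 W/m²

N₂O: 0.120 × (√404 − √276) = 0.120 × (20.0998 − 16.6132) = 0.120 × 3.4866 = 0.4184 W/m².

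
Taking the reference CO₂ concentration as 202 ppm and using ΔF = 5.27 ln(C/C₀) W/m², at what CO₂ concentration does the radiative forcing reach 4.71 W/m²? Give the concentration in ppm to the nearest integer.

Set 5.27 ln(C/202) = 4.71, so ln(C/202) = 4.71/5.27 = 0.89374.
Then C/202 = e^0.89374 = 2.44425, giving C = 202 × 2.44425 = 493.74 ppm.

C ≈ 494 ppm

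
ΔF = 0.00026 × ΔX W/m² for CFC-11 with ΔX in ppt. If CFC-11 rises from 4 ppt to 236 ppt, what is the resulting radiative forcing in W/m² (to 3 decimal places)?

CFC-11: ΔF = 0.00026 × (236 − 4) = 0.00026 × 232 = 0.0603 W/m².

ΔF = 0.060 W/m²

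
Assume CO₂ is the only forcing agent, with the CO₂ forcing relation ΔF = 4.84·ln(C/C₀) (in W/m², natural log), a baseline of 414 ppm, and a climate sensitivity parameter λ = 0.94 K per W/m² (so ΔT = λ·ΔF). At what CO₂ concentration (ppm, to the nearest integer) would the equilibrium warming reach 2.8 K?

C ≈ 766 ppm

Required forcing: ΔF = ΔT/λ = 2.8/0.94 = 2.9787 W/m².
Then ln(C/414) = ΔF/4.84 = 2.9787/4.84 = 0.61543.
So C = 414 × e^0.61543 = 414 × 1.85045 = 766.09 ppm.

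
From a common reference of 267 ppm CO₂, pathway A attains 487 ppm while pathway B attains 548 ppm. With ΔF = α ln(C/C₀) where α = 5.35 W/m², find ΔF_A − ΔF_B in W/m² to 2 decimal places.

ΔF_A − ΔF_B = -0.63 W/m²

ΔF_A = 5.35 ln(487/267) = 5.35 × 0.60102 = 3.2155 W/m².
ΔF_B = 5.35 ln(548/267) = 5.35 × 0.71903 = 3.8468 W/m².
Difference: 3.2155 − 3.8468 = -0.6313 W/m².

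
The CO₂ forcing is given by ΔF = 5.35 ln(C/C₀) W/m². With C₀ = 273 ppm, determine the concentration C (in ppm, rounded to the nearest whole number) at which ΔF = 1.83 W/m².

C ≈ 384 ppm

Set 5.35 ln(C/273) = 1.83, so ln(C/273) = 1.83/5.35 = 0.34206.
Then C/273 = e^0.34206 = 1.40784, giving C = 273 × 1.40784 = 384.34 ppm.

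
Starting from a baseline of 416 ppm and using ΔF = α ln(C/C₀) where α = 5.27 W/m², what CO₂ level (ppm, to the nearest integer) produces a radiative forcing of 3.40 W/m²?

Set 5.27 ln(C/416) = 3.40, so ln(C/416) = 3.40/5.27 = 0.64516.
Then C/416 = e^0.64516 = 1.90629, giving C = 416 × 1.90629 = 793.02 ppm.

C ≈ 793 ppm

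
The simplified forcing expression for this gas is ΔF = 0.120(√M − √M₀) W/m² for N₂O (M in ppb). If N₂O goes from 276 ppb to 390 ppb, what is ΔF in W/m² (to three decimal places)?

N₂O: 0.120 × (√390 − √276) = 0.120 × (19.7484 − 16.6132) = 0.120 × 3.1352 = 0.3762 W/m².

ΔF = 0.376 W/m²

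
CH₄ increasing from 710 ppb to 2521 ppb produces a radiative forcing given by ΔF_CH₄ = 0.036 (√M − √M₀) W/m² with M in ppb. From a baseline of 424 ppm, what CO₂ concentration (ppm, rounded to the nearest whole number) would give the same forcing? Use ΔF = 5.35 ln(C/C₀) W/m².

C ≈ 497 ppm

CH₄ forcing: 0.036 × (√2521 − √710) = 0.036 × (50.2096 − 26.6458) = 0.036 × 23.5638 = 0.84830 W/m².
Set 5.35 ln(C/424) = 0.84830: ln(C/424) = 0.84830/5.35 = 0.15856, so C = 424 × e^0.15856 = 424 × 1.17182 = 496.85 ppm.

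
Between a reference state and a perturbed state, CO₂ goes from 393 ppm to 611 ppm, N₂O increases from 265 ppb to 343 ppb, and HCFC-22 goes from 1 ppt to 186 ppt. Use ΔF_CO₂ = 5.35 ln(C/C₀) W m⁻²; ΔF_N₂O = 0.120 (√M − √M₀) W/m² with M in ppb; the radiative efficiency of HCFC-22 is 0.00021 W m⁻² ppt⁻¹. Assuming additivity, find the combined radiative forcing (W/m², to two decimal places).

CO₂: 5.35 × ln(611/393) = 5.35 × ln(1.55471) = 5.35 × 0.44129 = 2.3609 W/m².
N₂O: 0.120 × (√343 − √265) = 0.120 × (18.5203 − 16.2788) = 0.120 × 2.2415 = 0.2690 W/m².
HCFC-22: ΔF = 0.00021 × (186 − 1) = 0.00021 × 185 = 0.0389 W/m².
Total ΔF = 2.3609 + 0.2690 + 0.0389 = 2.6688 W/m².

ΔF = 2.67 W/m²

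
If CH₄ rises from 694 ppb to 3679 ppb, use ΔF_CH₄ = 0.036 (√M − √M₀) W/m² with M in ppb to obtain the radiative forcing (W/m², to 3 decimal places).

CH₄: 0.036 × (√3679 − √694) = 0.036 × (60.6548 − 26.3439) = 0.036 × 34.3109 = 1.2352 W/m².

ΔF = 1.235 W/m²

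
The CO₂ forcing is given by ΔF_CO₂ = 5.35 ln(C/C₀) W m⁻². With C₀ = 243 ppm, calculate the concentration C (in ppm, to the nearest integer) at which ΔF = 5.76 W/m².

C ≈ 713 ppm

Set 5.35 ln(C/243) = 5.76, so ln(C/243) = 5.76/5.35 = 1.07664.
Then C/243 = e^1.07664 = 2.93480, giving C = 243 × 2.93480 = 713.16 ppm.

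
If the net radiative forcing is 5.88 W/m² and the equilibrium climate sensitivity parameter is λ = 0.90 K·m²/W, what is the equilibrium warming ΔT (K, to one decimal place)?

ΔT = λ ΔF = 0.90 × 5.88 = 5.2920 K.

ΔT = 5.3 K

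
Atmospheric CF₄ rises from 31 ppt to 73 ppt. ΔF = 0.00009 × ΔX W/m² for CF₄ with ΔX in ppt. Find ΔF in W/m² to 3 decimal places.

CF₄: ΔF = 0.00009 × (73 − 31) = 0.00009 × 42 = 0.0038 W/m².

ΔF = 0.004 W/m²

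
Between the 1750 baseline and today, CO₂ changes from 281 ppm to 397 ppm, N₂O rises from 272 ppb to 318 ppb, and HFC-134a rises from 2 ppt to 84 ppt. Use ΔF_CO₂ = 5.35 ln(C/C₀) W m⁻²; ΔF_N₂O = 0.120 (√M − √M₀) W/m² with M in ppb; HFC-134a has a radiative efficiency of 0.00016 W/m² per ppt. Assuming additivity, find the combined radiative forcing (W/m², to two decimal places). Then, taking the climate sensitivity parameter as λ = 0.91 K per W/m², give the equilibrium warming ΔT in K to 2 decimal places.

CO₂: 5.35 × ln(397/281) = 5.35 × ln(1.41281) = 5.35 × 0.34558 = 1.8489 W/m².
N₂O: 0.120 × (√318 − √272) = 0.120 × (17.8326 − 16.4924) = 0.120 × 1.3402 = 0.1608 W/m².
HFC-134a: ΔF = 0.00016 × (84 − 2) = 0.00016 × 82 = 0.0131 W/m².
Total ΔF = 1.8489 + 0.1608 + 0.0131 = 2.0228 W/m².
ΔT = λ ΔF = 0.91 × 2.02 = 1.8382 K.

ΔF = 2.02 W/m²; ΔT = 1.84 K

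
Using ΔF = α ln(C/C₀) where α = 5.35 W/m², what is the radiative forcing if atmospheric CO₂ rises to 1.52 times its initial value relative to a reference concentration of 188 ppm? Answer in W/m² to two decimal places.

ΔF = 5.35 × ln(1.52) = 5.35 × 0.41871 = 2.2401 W/m².

ΔF = 2.24 W/m²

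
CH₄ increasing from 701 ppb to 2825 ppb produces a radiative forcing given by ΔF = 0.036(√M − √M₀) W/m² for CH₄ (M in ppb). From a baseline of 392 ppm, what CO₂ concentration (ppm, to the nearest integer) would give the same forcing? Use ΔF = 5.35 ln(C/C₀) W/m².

C ≈ 469 ppm

CH₄ forcing: 0.036 × (√2825 − √701) = 0.036 × (53.1507 − 26.4764) = 0.036 × 26.6743 = 0.96027 W/m².
Set 5.35 ln(C/392) = 0.96027: ln(C/392) = 0.96027/5.35 = 0.17949, so C = 392 × e^0.17949 = 392 × 1.19661 = 469.07 ppm.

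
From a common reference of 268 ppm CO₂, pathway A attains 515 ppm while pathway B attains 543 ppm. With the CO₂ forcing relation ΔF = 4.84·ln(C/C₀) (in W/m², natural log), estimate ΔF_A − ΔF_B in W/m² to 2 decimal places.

ΔF_A = 4.84 ln(515/268) = 4.84 × 0.65318 = 3.1614 W/m².
ΔF_B = 4.84 ln(543/268) = 4.84 × 0.70612 = 3.4176 W/m².
Difference: 3.1614 − 3.4176 = -0.2562 W/m².

ΔF_A − ΔF_B = -0.26 W/m²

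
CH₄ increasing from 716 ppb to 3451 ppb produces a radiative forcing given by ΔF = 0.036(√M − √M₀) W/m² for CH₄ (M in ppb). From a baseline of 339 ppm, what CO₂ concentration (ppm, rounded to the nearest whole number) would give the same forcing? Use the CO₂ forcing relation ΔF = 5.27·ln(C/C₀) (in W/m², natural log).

C ≈ 422 ppm

CH₄ forcing: 0.036 × (√3451 − √716) = 0.036 × (58.7452 − 26.7582) = 0.036 × 31.9870 = 1.15153 W/m².
Set 5.27 ln(C/339) = 1.15153: ln(C/339) = 1.15153/5.27 = 0.21851, so C = 339 × e^0.21851 = 339 × 1.24422 = 421.79 ppm.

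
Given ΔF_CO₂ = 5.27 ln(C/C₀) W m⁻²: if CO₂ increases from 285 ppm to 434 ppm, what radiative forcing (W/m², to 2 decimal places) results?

ΔF = 2.22 W/m²

CO₂: 5.27 × ln(434/285) = 5.27 × ln(1.52281) = 5.27 × 0.42056 = 2.2164 W/m².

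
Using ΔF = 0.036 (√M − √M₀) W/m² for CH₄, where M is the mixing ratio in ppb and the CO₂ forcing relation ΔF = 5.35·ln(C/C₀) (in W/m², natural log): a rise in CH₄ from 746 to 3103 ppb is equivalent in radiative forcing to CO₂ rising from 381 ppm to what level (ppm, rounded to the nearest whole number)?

C ≈ 461 ppm

CH₄ forcing: 0.036 × (√3103 − √746) = 0.036 × (55.7046 − 27.3130) = 0.036 × 28.3916 = 1.02210 W/m².
Set 5.35 ln(C/381) = 1.02210: ln(C/381) = 1.02210/5.35 = 0.19105, so C = 381 × e^0.19105 = 381 × 1.21052 = 461.21 ppm.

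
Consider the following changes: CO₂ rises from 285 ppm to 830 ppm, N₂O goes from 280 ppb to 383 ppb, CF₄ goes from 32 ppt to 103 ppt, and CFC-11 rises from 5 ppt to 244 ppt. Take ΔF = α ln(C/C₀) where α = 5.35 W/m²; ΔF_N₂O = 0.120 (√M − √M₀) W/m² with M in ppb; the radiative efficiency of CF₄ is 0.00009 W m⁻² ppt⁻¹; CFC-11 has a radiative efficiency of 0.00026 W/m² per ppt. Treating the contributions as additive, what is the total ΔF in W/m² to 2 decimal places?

CO₂: 5.35 × ln(830/285) = 5.35 × ln(2.91228) = 5.35 × 1.06894 = 5.7188 W/m².
N₂O: 0.120 × (√383 − √280) = 0.120 × (19.5704 − 16.7332) = 0.120 × 2.8372 = 0.3405 W/m².
CF₄: ΔF = 0.00009 × (103 − 32) = 0.00009 × 71 = 0.0064 W/m².
CFC-11: ΔF = 0.00026 × (244 − 5) = 0.00026 × 239 = 0.0621 W/m².
Total ΔF = 5.7188 + 0.3405 + 0.0064 + 0.0621 = 6.1278 W/m².

ΔF = 6.13 W/m²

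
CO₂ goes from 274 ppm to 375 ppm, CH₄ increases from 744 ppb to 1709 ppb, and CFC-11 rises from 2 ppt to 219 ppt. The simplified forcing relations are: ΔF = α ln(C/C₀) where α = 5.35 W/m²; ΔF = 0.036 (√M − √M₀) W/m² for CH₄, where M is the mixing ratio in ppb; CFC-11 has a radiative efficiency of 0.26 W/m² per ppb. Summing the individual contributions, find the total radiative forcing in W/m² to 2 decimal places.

ΔF = 2.24 W/m²

CO₂: 5.35 × ln(375/274) = 5.35 × ln(1.36861) = 5.35 × 0.31380 = 1.6788 W/m².
CH₄: 0.036 × (√1709 − √744) = 0.036 × (41.3401 − 27.2764) = 0.036 × 14.0637 = 0.5063 W/m².
CFC-11: Δ = 219 − 2 = 217 ppt = 0.217 ppb; ΔF = 0.26 × 0.217 = 0.0564 W/m².
Total ΔF = 1.6788 + 0.5063 + 0.0564 = 2.2415 W/m².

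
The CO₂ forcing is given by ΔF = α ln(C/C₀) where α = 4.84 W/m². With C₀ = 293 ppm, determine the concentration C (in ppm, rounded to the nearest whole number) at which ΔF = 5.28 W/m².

C ≈ 872 ppm

Set 4.84 ln(C/293) = 5.28, so ln(C/293) = 5.28/4.84 = 1.09091.
Then C/293 = e^1.09091 = 2.97698, giving C = 293 × 2.97698 = 872.26 ppm.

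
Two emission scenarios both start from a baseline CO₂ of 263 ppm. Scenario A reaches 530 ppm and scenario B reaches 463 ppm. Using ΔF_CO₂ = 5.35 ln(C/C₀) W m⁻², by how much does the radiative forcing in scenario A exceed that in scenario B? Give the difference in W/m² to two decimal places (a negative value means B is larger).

ΔF_A − ΔF_B = 0.72 W/m²

ΔF_A = 5.35 ln(530/263) = 5.35 × 0.70072 = 3.7489 W/m².
ΔF_B = 5.35 ln(463/263) = 5.35 × 0.56557 = 3.0258 W/m².
Difference: 3.7489 − 3.0258 = 0.7231 W/m².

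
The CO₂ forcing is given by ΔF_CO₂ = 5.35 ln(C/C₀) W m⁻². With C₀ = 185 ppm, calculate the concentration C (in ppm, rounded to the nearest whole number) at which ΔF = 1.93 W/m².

Set 5.35 ln(C/185) = 1.93, so ln(C/185) = 1.93/5.35 = 0.36075.
Then C/185 = e^0.36075 = 1.43440, giving C = 185 × 1.43440 = 265.36 ppm.

C ≈ 265 ppm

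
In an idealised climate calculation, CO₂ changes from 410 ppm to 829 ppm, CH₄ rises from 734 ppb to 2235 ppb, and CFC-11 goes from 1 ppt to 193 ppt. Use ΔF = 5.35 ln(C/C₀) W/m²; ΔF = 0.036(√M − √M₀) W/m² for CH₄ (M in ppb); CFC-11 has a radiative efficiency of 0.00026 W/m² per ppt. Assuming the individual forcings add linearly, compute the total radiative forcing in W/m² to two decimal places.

CO₂: 5.35 × ln(829/410) = 5.35 × ln(2.02195) = 5.35 × 0.70406 = 3.7667 W/m².
CH₄: 0.036 × (√2235 − √734) = 0.036 × (47.2758 − 27.0924) = 0.036 × 20.1834 = 0.7266 W/m².
CFC-11: ΔF = 0.00026 × (193 − 1) = 0.00026 × 192 = 0.0499 W/m².
Total ΔF = 3.7667 + 0.7266 + 0.0499 = 4.5432 W/m².

ΔF = 4.54 W/m²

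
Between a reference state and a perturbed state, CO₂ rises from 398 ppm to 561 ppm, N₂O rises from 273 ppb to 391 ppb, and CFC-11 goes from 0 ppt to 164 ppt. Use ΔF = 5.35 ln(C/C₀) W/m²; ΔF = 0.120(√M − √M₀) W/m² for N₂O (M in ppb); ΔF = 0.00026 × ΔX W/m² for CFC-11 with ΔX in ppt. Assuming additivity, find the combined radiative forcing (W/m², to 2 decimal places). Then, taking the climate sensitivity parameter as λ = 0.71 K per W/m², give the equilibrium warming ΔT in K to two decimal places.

CO₂: 5.35 × ln(561/398) = 5.35 × ln(1.40955) = 5.35 × 0.34327 = 1.8365 W/m².
N₂O: 0.120 × (√391 − √273) = 0.120 × (19.7737 − 16.5227) = 0.120 × 3.2510 = 0.3901 W/m².
CFC-11: ΔF = 0.00026 × (164 − 0) = 0.00026 × 164 = 0.0426 W/m².
Total ΔF = 1.8365 + 0.3901 + 0.0426 = 2.2692 W/m².
ΔT = λ ΔF = 0.71 × 2.27 = 1.6117 K.

ΔF = 2.27 W/m²; ΔT = 1.61 K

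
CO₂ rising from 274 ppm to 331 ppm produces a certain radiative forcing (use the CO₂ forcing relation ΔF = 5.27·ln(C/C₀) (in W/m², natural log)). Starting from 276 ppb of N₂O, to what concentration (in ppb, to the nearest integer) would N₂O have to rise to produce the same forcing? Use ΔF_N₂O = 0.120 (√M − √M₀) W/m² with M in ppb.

M ≈ 621 ppb

CO₂ forcing: 5.27 × ln(331/274) = 5.27 × 0.188990 = 0.99598 W/m².
Set 0.120(√M − √276) = 0.99598: √M = 0.99598/0.120 + √276 = 8.2998 + 16.6132 = 24.9130.
M = (24.9130)² = 620.66 ppb.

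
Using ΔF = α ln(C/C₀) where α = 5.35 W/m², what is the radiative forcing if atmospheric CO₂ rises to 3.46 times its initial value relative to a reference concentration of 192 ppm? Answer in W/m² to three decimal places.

ΔF = 6.641 W/m²

Because the forcing depends only on the ratio C/C₀, the initial concentration does not enter.
ΔF = 5.35 × ln(3.46) = 5.35 × 1.24127 = 6.6408 W/m².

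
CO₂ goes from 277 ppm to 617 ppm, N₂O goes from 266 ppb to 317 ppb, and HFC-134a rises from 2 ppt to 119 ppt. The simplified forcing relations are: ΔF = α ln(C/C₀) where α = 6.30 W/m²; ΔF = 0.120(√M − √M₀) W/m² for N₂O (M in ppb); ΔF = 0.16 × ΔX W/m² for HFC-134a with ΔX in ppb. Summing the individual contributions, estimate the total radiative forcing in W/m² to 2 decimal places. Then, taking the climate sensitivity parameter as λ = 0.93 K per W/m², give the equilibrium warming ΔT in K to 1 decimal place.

ΔF = 5.24 W/m²; ΔT = 4.9 K

CO₂: 6.30 × ln(617/277) = 6.30 × ln(2.22744) = 6.30 × 0.80085 = 5.0454 W/m².
N₂O: 0.120 × (√317 − √266) = 0.120 × (17.8045 − 16.3095) = 0.120 × 1.4950 = 0.1794 W/m².
HFC-134a: Δ = 119 − 2 = 117 ppt = 0.117 ppb; ΔF = 0.16 × 0.117 = 0.0187 W/m².
Total ΔF = 5.0454 + 0.1794 + 0.0187 = 5.2435 W/m².
ΔT = λ ΔF = 0.93 × 5.24 = 4.8732 K.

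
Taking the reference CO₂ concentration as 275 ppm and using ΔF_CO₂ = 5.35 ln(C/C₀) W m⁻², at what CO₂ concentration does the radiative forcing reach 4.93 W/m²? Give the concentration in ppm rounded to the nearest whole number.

C ≈ 691 ppm

Set 5.35 ln(C/275) = 4.93, so ln(C/275) = 4.93/5.35 = 0.92150.
Then C/275 = e^0.92150 = 2.51306, giving C = 275 × 2.51306 = 691.09 ppm.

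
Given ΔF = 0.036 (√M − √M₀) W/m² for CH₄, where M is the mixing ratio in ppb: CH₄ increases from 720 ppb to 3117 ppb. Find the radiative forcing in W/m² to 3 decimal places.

CH₄: 0.036 × (√3117 − √720) = 0.036 × (55.8301 − 26.8328) = 0.036 × 28.9973 = 1.0439 W/m².

ΔF = 1.044 W/m²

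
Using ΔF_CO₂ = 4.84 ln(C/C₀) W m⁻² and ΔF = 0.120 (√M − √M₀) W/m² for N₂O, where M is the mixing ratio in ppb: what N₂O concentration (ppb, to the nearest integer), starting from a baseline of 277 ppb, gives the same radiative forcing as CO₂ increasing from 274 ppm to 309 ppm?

CO₂ forcing: 4.84 × ln(309/274) = 4.84 × 0.120213 = 0.58183 W/m².
Set 0.120(√M − √277) = 0.58183: √M = 0.58183/0.120 + √277 = 4.8486 + 16.6433 = 21.4919.
M = (21.4919)² = 461.90 ppb.

M ≈ 462 ppb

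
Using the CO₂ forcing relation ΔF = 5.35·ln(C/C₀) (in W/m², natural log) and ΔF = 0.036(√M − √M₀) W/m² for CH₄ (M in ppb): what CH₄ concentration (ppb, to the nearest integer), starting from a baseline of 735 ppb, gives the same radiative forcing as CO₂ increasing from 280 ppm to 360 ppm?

M ≈ 4155 ppb

CO₂ forcing: 5.35 × ln(360/280) = 5.35 × 0.251314 = 1.34453 W/m².
Set 0.036(√M − √735) = 1.34453: √M = 1.34453/0.036 + √735 = 37.3481 + 27.1109 = 64.4590.
M = (64.4590)² = 4154.96 ppb.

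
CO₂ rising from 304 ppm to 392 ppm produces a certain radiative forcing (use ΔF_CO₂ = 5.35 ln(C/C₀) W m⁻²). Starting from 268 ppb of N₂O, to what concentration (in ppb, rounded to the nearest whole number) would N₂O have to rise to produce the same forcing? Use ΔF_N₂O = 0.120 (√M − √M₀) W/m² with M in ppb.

CO₂ forcing: 5.35 × ln(392/304) = 5.35 × 0.254234 = 1.36015 W/m².
Set 0.120(√M − √268) = 1.36015: √M = 1.36015/0.120 + √268 = 11.3346 + 16.3707 = 27.7053.
M = (27.7053)² = 767.58 ppb.

M ≈ 768 ppb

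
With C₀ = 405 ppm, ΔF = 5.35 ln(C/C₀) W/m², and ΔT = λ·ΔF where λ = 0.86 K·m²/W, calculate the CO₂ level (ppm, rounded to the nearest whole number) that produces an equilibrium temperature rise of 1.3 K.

C ≈ 537 ppm

Required forcing: ΔF = ΔT/λ = 1.3/0.86 = 1.5116 W/m².
Then ln(C/405) = ΔF/5.35 = 1.5116/5.35 = 0.28254.
So C = 405 × e^0.28254 = 405 × 1.32649 = 537.23 ppm.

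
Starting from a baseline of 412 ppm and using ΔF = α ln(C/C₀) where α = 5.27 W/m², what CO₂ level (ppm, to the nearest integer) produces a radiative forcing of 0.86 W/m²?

C ≈ 485 ppm

Set 5.27 ln(C/412) = 0.86, so ln(C/412) = 0.86/5.27 = 0.16319.
Then C/412 = e^0.16319 = 1.17726, giving C = 412 × 1.17726 = 485.03 ppm.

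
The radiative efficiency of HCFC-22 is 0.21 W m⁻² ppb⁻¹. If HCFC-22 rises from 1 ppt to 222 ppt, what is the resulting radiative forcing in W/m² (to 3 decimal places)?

ΔF = 0.046 W/m²

HCFC-22: Δ = 222 − 1 = 221 ppt = 0.221 ppb; ΔF = 0.21 × 0.221 = 0.0464 W/m².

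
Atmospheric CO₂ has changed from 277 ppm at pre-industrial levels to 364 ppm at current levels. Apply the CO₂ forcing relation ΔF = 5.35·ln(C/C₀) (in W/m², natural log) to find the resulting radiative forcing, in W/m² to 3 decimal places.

CO₂: 5.35 × ln(364/277) = 5.35 × ln(1.31408) = 5.35 × 0.27314 = 1.4613 W/m².

ΔF = 1.461 W/m²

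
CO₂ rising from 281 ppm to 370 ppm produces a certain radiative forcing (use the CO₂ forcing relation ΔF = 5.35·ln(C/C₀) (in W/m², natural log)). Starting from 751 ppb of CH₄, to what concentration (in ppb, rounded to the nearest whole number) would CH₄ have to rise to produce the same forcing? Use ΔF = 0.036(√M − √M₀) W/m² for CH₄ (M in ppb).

M ≈ 4664 ppb

CO₂ forcing: 5.35 × ln(370/281) = 5.35 × 0.275148 = 1.47204 W/m².
Set 0.036(√M − √751) = 1.47204: √M = 1.47204/0.036 + √751 = 40.8900 + 27.4044 = 68.2944.
M = (68.2944)² = 4664.13 ppb.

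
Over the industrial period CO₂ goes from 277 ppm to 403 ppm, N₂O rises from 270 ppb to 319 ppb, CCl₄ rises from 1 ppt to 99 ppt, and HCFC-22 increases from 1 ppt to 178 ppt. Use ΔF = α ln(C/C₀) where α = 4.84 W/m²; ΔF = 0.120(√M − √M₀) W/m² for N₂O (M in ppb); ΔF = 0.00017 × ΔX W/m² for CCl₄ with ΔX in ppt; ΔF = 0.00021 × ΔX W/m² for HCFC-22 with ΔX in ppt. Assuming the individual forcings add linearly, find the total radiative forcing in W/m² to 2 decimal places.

ΔF = 2.04 W/m²

CO₂: 4.84 × ln(403/277) = 4.84 × ln(1.45487) = 4.84 × 0.37492 = 1.8146 W/m².
N₂O: 0.120 × (√319 − √270) = 0.120 × (17.8606 − 16.4317) = 0.120 × 1.4289 = 0.1715 W/m².
CCl₄: ΔF = 0.00017 × (99 − 1) = 0.00017 × 98 = 0.0167 W/m².
HCFC-22: ΔF = 0.00021 × (178 − 1) = 0.00021 × 177 = 0.0372 W/m².
Total ΔF = 1.8146 + 0.1715 + 0.0167 + 0.0372 = 2.0400 W/m².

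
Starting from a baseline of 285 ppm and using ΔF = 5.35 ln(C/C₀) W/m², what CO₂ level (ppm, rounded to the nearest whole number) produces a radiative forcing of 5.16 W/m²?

Set 5.35 ln(C/285) = 5.16, so ln(C/285) = 5.16/5.35 = 0.96449.
Then C/285 = e^0.96449 = 2.62345, giving C = 285 × 2.62345 = 747.68 ppm.

C ≈ 748 ppm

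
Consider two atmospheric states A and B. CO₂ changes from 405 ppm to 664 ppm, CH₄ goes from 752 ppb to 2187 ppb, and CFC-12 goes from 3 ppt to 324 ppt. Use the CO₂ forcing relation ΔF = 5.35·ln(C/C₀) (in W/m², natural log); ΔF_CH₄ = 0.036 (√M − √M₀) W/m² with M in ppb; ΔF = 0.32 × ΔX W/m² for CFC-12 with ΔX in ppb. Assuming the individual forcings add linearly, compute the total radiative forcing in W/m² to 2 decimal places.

ΔF = 3.44 W/m²

CO₂: 5.35 × ln(664/405) = 5.35 × ln(1.63951) = 5.35 × 0.49440 = 2.6450 W/m².
CH₄: 0.036 × (√2187 − √752) = 0.036 × (46.7654 − 27.4226) = 0.036 × 19.3428 = 0.6963 W/m².
CFC-12: Δ = 324 − 3 = 321 ppt = 0.321 ppb; ΔF = 0.32 × 0.321 = 0.1027 W/m².
Total ΔF = 2.6450 + 0.6963 + 0.1027 = 3.4440 W/m².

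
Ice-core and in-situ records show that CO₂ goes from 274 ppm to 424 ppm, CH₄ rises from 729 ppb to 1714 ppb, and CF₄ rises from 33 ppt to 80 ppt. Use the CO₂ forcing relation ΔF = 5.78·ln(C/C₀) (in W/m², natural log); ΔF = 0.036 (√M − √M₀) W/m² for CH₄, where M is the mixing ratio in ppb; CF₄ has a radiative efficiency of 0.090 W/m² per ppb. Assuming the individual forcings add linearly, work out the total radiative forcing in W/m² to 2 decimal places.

ΔF = 3.05 W/m²

CO₂: 5.78 × ln(424/274) = 5.78 × ln(1.54745) = 5.78 × 0.43661 = 2.5236 W/m².
CH₄: 0.036 × (√1714 − √729) = 0.036 × (41.4005 − 27.0000) = 0.036 × 14.4005 = 0.5184 W/m².
CF₄: Δ = 80 − 33 = 47 ppt = 0.047 ppb; ΔF = 0.090 × 0.047 = 0.0042 W/m².
Total ΔF = 2.5236 + 0.5184 + 0.0042 = 3.0462 W/m².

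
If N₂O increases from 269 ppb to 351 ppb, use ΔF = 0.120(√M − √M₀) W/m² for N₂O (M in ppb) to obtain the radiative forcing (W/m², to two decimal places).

N₂O: 0.120 × (√351 − √269) = 0.120 × (18.7350 − 16.4012) = 0.120 × 2.3338 = 0.2801 W/m².

ΔF = 0.28 W/m²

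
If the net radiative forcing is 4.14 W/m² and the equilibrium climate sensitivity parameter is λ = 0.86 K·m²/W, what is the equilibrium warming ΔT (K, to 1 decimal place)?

ΔT = 3.6 K

ΔT = λ ΔF = 0.86 × 4.14 = 3.5604 K.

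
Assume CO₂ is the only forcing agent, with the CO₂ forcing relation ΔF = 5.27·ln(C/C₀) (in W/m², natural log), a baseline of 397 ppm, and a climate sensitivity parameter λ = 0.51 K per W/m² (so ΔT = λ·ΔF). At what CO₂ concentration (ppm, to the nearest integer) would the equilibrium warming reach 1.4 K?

Required forcing: ΔF = ΔT/λ = 1.4/0.51 = 2.7451 W/m².
Then ln(C/397) = ΔF/5.27 = 2.7451/5.27 = 0.52089.
So C = 397 × e^0.52089 = 397 × 1.68353 = 668.36 ppm.

C ≈ 668 ppm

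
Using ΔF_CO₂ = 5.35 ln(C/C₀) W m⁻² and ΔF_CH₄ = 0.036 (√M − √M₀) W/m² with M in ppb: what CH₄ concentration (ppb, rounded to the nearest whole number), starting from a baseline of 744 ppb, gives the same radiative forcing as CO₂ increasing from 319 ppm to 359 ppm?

M ≈ 2010 ppb

CO₂ forcing: 5.35 × ln(359/319) = 5.35 × 0.118131 = 0.63200 W/m².
Set 0.036(√M − √744) = 0.63200: √M = 0.63200/0.036 + √744 = 17.5556 + 27.2764 = 44.8320.
M = (44.8320)² = 2009.91 ppb.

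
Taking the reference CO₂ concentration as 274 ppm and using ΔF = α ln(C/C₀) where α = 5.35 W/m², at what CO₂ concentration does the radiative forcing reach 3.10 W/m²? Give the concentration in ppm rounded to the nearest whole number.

Set 5.35 ln(C/274) = 3.10, so ln(C/274) = 3.10/5.35 = 0.57944.
Then C/274 = e^0.57944 = 1.78504, giving C = 274 × 1.78504 = 489.10 ppm.

C ≈ 489 ppm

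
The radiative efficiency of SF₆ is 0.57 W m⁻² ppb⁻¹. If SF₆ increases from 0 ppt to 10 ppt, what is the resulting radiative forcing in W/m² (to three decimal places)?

ΔF = 0.006 W/m²

SF₆: Δ = 10 − 0 = 10 ppt = 0.010 ppb; ΔF = 0.57 × 0.010 = 0.0057 W/m².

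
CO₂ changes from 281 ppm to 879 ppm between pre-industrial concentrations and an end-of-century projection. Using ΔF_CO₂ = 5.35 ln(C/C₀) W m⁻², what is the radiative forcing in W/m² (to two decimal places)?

ΔF = 6.10 W/m²

CO₂: 5.35 × ln(879/281) = 5.35 × ln(3.12811) = 5.35 × 1.14043 = 6.1013 W/m².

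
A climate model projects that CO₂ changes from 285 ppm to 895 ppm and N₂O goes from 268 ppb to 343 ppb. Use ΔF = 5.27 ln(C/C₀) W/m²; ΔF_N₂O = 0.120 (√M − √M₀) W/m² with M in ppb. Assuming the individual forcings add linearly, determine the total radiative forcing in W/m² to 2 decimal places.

ΔF = 6.29 W/m²

CO₂: 5.27 × ln(895/285) = 5.27 × ln(3.14035) = 5.27 × 1.14433 = 6.0306 W/m².
N₂O: 0.120 × (√343 − √268) = 0.120 × (18.5203 − 16.3707) = 0.120 × 2.1496 = 0.2580 W/m².
Total ΔF = 6.0306 + 0.2580 = 6.2886 W/m².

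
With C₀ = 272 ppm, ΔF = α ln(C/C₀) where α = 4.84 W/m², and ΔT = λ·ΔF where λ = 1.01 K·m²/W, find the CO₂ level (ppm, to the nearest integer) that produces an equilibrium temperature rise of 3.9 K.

Required forcing: ΔF = ΔT/λ = 3.9/1.01 = 3.8614 W/m².
Then ln(C/272) = ΔF/4.84 = 3.8614/4.84 = 0.79781.
So C = 272 × e^0.79781 = 272 × 2.22067 = 604.02 ppm.

C ≈ 604 ppm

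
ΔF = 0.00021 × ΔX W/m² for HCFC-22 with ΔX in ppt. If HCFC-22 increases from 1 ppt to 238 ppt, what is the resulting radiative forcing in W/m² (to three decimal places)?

ΔF = 0.050 W/m²

HCFC-22: ΔF = 0.00021 × (238 − 1) = 0.00021 × 237 = 0.0498 W/m².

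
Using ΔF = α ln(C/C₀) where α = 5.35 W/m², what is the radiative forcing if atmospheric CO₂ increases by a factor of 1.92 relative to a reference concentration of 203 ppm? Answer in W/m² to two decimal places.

ΔF = 3.49 W/m²

ΔF = 5.35 × ln(1.92) = 5.35 × 0.65233 = 3.4900 W/m².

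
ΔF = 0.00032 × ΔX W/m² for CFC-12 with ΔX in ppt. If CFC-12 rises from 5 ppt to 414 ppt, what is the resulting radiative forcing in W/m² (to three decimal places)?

CFC-12: ΔF = 0.00032 × (414 − 5) = 0.00032 × 409 = 0.1309 W/m².

ΔF = 0.131 W/m²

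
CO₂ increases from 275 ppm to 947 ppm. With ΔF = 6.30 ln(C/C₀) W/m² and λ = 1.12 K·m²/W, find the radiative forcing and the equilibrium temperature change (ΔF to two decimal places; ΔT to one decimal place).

ΔF = 7.79 W/m²; ΔT = 8.7 K

CO₂: 6.30 × ln(947/275) = 6.30 × ln(3.44364) = 6.30 × 1.23653 = 7.7901 W/m².
ΔT = λ ΔF = 1.12 × 7.79 = 8.7248 K.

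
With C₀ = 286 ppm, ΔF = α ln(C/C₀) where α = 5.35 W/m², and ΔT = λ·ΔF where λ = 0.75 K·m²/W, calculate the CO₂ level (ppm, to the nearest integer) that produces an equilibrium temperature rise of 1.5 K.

Required forcing: ΔF = ΔT/λ = 1.5/0.75 = 2.0000 W/m².
Then ln(C/286) = ΔF/5.35 = 2.0000/5.35 = 0.37383.
So C = 286 × e^0.37383 = 286 × 1.45329 = 415.64 ppm.

C ≈ 416 ppm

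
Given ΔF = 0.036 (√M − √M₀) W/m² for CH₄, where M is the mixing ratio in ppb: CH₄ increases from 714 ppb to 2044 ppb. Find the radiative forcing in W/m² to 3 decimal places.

CH₄: 0.036 × (√2044 − √714) = 0.036 × (45.2106 − 26.7208) = 0.036 × 18.4898 = 0.6656 W/m².

ΔF = 0.666 W/m²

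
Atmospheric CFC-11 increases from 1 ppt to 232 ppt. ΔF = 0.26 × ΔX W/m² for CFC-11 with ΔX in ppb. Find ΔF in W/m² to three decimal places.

CFC-11: Δ = 232 − 1 = 231 ppt = 0.231 ppb; ΔF = 0.26 × 0.231 = 0.0601 W/m².

ΔF = 0.060 W/m²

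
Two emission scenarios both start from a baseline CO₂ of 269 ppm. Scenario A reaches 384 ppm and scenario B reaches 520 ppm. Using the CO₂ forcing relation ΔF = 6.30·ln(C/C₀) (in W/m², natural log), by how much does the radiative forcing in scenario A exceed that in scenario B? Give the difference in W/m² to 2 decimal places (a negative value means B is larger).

ΔF_A − ΔF_B = -1.91 W/m²

ΔF_A = 6.30 ln(384/269) = 6.30 × 0.35593 = 2.2424 W/m².
ΔF_B = 6.30 ln(520/269) = 6.30 × 0.65912 = 4.1525 W/m².
Difference: 2.2424 − 4.1525 = -1.9101 W/m².
(Equivalently, ΔF_A − ΔF_B = 6.30 ln(384/520) = 6.30 × -0.30319 = -1.9101 W/m².)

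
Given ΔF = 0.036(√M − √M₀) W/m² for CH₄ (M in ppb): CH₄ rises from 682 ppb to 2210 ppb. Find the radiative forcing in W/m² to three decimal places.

ΔF = 0.752 W/m²

CH₄: 0.036 × (√2210 − √682) = 0.036 × (47.0106 − 26.1151) = 0.036 × 20.8955 = 0.7522 W/m².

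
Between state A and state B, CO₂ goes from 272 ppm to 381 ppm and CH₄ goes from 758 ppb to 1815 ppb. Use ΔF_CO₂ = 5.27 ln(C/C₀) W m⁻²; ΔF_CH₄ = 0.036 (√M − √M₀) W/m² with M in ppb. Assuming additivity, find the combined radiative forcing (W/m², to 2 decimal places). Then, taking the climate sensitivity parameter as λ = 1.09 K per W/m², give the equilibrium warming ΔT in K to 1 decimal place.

ΔF = 2.32 W/m²; ΔT = 2.5 K

CO₂: 5.27 × ln(381/272) = 5.27 × ln(1.40074) = 5.27 × 0.33700 = 1.7760 W/m².
CH₄: 0.036 × (√1815 − √758) = 0.036 × (42.6028 − 27.5318) = 0.036 × 15.0710 = 0.5426 W/m².
Total ΔF = 1.7760 + 0.5426 = 2.3186 W/m².
ΔT = λ ΔF = 1.09 × 2.32 = 2.5288 K.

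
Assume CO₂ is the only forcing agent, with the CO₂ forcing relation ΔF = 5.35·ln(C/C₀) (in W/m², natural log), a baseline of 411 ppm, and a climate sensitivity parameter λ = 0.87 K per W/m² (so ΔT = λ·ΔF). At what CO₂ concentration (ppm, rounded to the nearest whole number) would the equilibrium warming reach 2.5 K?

Required forcing: ΔF = ΔT/λ = 2.5/0.87 = 2.8736 W/m².
Then ln(C/411) = ΔF/5.35 = 2.8736/5.35 = 0.53712.
So C = 411 × e^0.53712 = 411 × 1.71107 = 703.25 ppm.

C ≈ 703 ppm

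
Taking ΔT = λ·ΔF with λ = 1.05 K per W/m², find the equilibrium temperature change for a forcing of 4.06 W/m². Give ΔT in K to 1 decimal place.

ΔT = λ ΔF = 1.05 × 4.06 = 4.2630 K.

ΔT = 4.3 K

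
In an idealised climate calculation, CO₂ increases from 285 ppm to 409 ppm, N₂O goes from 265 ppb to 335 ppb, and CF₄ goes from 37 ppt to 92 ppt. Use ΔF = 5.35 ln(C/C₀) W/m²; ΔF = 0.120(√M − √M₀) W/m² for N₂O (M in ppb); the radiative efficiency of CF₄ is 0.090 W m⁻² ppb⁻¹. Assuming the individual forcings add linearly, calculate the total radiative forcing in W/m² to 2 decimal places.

CO₂: 5.35 × ln(409/285) = 5.35 × ln(1.43509) = 5.35 × 0.36123 = 1.9326 W/m².
N₂O: 0.120 × (√335 − √265) = 0.120 × (18.3030 − 16.2788) = 0.120 × 2.0242 = 0.2429 W/m².
CF₄: Δ = 92 − 37 = 55 ppt = 0.055 ppb; ΔF = 0.090 × 0.055 = 0.0050 W/m².
Total ΔF = 1.9326 + 0.2429 + 0.0050 = 2.1805 W/m².

ΔF = 2.18 W/m²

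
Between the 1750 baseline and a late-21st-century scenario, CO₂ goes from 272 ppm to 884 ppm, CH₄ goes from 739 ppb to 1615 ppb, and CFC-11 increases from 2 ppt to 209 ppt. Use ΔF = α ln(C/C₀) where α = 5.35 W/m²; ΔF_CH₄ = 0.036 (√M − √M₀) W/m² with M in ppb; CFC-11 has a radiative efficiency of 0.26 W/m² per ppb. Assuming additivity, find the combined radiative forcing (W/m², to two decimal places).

ΔF = 6.83 W/m²

CO₂: 5.35 × ln(884/272) = 5.35 × ln(3.25000) = 5.35 × 1.17865 = 6.3058 W/m².
CH₄: 0.036 × (√1615 − √739) = 0.036 × (40.1871 − 27.1846) = 0.036 × 13.0025 = 0.4681 W/m².
CFC-11: Δ = 209 − 2 = 207 ppt = 0.207 ppb; ΔF = 0.26 × 0.207 = 0.0538 W/m².
Total ΔF = 6.3058 + 0.4681 + 0.0538 = 6.8277 W/m².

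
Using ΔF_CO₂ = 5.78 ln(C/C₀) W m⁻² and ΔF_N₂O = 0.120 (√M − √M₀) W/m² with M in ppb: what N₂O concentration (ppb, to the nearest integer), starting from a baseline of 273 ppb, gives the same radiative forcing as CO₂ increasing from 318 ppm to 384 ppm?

CO₂ forcing: 5.78 × ln(384/318) = 5.78 × 0.188591 = 1.09006 W/m².
Set 0.120(√M − √273) = 1.09006: √M = 1.09006/0.120 + √273 = 9.0838 + 16.5227 = 25.6065.
M = (25.6065)² = 655.69 ppb.

M ≈ 656 ppb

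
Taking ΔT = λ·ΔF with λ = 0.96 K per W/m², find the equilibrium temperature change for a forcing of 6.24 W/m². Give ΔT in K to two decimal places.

ΔT = 5.99 K

ΔT = λ ΔF = 0.96 × 6.24 = 5.9904 K.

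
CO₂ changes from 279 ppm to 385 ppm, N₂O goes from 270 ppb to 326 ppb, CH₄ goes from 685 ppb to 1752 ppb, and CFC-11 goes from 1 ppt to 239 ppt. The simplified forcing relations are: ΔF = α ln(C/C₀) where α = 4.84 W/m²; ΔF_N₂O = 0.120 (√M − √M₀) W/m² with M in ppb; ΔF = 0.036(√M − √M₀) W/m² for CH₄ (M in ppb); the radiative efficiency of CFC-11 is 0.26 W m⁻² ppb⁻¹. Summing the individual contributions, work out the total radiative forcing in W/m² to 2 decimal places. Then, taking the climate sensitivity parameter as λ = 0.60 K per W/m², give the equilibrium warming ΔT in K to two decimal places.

CO₂: 4.84 × ln(385/279) = 4.84 × ln(1.37993) = 4.84 × 0.32203 = 1.5586 W/m².
N₂O: 0.120 × (√326 − √270) = 0.120 × (18.0555 − 16.4317) = 0.120 × 1.6238 = 0.1949 W/m².
CH₄: 0.036 × (√1752 − √685) = 0.036 × (41.8569 − 26.1725) = 0.036 × 15.6844 = 0.5646 W/m².
CFC-11: Δ = 239 − 1 = 238 ppt = 0.238 ppb; ΔF = 0.26 × 0.238 = 0.0619 W/m².
Total ΔF = 1.5586 + 0.1949 + 0.5646 + 0.0619 = 2.3800 W/m².
ΔT = λ ΔF = 0.60 × 2.38 = 1.4280 K.

ΔF = 2.38 W/m²; ΔT = 1.43 K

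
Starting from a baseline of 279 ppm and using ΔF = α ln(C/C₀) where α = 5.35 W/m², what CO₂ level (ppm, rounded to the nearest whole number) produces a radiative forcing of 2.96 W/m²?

Set 5.35 ln(C/279) = 2.96, so ln(C/279) = 2.96/5.35 = 0.55327.
Then C/279 = e^0.55327 = 1.73893, giving C = 279 × 1.73893 = 485.16 ppm.

C ≈ 485 ppm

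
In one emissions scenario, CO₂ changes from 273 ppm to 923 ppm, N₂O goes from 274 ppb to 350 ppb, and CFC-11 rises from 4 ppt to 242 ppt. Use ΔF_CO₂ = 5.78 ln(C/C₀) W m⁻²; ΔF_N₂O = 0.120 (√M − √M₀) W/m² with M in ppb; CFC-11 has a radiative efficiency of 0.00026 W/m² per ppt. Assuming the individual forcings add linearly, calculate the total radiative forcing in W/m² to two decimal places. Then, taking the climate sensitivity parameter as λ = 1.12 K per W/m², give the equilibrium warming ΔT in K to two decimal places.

ΔF = 7.36 W/m²; ΔT = 8.24 K

CO₂: 5.78 × ln(923/273) = 5.78 × ln(3.38095) = 5.78 × 1.21816 = 7.0410 W/m².
N₂O: 0.120 × (√350 − √274) = 0.120 × (18.7083 − 16.5529) = 0.120 × 2.1554 = 0.2586 W/m².
CFC-11: ΔF = 0.00026 × (242 − 4) = 0.00026 × 238 = 0.0619 W/m².
Total ΔF = 7.0410 + 0.2586 + 0.0619 = 7.3615 W/m².
ΔT = λ ΔF = 1.12 × 7.36 = 8.2432 K.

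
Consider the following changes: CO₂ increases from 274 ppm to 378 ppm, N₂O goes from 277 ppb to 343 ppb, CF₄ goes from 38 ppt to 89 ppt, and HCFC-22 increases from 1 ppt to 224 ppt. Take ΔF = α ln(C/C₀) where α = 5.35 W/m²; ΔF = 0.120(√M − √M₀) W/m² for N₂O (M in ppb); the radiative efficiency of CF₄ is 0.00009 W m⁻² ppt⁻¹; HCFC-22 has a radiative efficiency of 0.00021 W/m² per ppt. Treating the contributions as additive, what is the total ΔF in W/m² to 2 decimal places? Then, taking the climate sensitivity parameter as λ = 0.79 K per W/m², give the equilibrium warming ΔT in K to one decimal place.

ΔF = 2.00 W/m²; ΔT = 1.6 K

CO₂: 5.35 × ln(378/274) = 5.35 × ln(1.37956) = 5.35 × 0.32176 = 1.7214 W/m².
N₂O: 0.120 × (√343 − √277) = 0.120 × (18.5203 − 16.6433) = 0.120 × 1.8770 = 0.2252 W/m².
CF₄: ΔF = 0.00009 × (89 − 38) = 0.00009 × 51 = 0.0046 W/m².
HCFC-22: ΔF = 0.00021 × (224 − 1) = 0.00021 × 223 = 0.0468 W/m².
Total ΔF = 1.7214 + 0.2252 + 0.0046 + 0.0468 = 1.9980 W/m².
ΔT = λ ΔF = 0.79 × 2.00 = 1.5800 K.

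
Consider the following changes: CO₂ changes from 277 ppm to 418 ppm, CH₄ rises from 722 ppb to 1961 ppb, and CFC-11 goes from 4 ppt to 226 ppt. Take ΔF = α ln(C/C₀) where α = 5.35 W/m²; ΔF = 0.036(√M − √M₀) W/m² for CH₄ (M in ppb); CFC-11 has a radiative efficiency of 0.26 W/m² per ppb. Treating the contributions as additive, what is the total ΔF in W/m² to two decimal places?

ΔF = 2.89 W/m²

CO₂: 5.35 × ln(418/277) = 5.35 × ln(1.50903) = 5.35 × 0.41147 = 2.2014 W/m².
CH₄: 0.036 × (√1961 − √722) = 0.036 × (44.2832 − 26.8701) = 0.036 × 17.4131 = 0.6269 W/m².
CFC-11: Δ = 226 − 4 = 222 ppt = 0.222 ppb; ΔF = 0.26 × 0.222 = 0.0577 W/m².
Total ΔF = 2.2014 + 0.6269 + 0.0577 = 2.8860 W/m².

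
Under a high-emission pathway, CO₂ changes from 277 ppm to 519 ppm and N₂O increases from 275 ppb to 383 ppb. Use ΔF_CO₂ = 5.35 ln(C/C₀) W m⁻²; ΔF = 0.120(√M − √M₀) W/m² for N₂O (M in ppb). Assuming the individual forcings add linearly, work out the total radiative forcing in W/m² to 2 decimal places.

ΔF = 3.72 W/m²

CO₂: 5.35 × ln(519/277) = 5.35 × ln(1.87365) = 5.35 × 0.62789 = 3.3592 W/m².
N₂O: 0.120 × (√383 − √275) = 0.120 × (19.5704 − 16.5831) = 0.120 × 2.9873 = 0.3585 W/m².
Total ΔF = 3.3592 + 0.3585 = 3.7177 W/m².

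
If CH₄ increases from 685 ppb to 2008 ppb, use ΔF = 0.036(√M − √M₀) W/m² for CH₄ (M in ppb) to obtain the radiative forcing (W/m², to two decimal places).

ΔF = 0.67 W/m²

CH₄: 0.036 × (√2008 − √685) = 0.036 × (44.8107 − 26.1725) = 0.036 × 18.6382 = 0.6710 W/m².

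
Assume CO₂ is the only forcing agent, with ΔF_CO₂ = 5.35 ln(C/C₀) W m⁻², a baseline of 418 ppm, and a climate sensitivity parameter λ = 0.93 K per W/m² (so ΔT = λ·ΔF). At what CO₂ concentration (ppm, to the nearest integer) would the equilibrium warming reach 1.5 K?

C ≈ 565 ppm

Required forcing: ΔF = ΔT/λ = 1.5/0.93 = 1.6129 W/m².
Then ln(C/418) = ΔF/5.35 = 1.6129/5.35 = 0.30148.
So C = 418 × e^0.30148 = 418 × 1.35186 = 565.08 ppm.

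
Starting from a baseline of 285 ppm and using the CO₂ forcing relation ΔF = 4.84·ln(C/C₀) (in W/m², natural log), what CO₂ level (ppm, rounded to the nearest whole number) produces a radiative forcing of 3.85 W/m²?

C ≈ 631 ppm

Set 4.84 ln(C/285) = 3.85, so ln(C/285) = 3.85/4.84 = 0.79545.
Then C/285 = e^0.79545 = 2.21544, giving C = 285 × 2.21544 = 631.40 ppm.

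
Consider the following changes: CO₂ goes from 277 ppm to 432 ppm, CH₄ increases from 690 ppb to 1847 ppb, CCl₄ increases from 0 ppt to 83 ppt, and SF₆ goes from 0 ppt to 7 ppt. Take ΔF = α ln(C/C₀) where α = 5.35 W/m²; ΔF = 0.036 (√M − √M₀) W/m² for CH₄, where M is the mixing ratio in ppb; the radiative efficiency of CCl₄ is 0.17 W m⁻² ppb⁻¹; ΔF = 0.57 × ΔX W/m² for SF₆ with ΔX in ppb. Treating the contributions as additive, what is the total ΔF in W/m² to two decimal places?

CO₂: 5.35 × ln(432/277) = 5.35 × ln(1.55957) = 5.35 × 0.44441 = 2.3776 W/m².
CH₄: 0.036 × (√1847 − √690) = 0.036 × (42.9767 − 26.2679) = 0.036 × 16.7088 = 0.6015 W/m².
CCl₄: Δ = 83 − 0 = 83 ppt = 0.083 ppb; ΔF = 0.17 × 0.083 = 0.0141 W/m².
SF₆: Δ = 7 − 0 = 7 ppt = 0.007 ppb; ΔF = 0.57 × 0.007 = 0.0040 W/m².
Total ΔF = 2.3776 + 0.6015 + 0.0141 + 0.0040 = 2.9972 W/m².

ΔF = 3.00 W/m²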